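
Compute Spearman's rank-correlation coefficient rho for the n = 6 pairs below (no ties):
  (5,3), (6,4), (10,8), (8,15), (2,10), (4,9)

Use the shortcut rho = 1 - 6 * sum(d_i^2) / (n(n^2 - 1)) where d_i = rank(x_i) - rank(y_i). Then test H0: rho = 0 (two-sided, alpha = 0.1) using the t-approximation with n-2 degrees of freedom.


Step 1: Rank x and y separately (midranks; no ties here).
rank(x): 5->3, 6->4, 10->6, 8->5, 2->1, 4->2
rank(y): 3->1, 4->2, 8->3, 15->6, 10->5, 9->4
Step 2: d_i = R_x(i) - R_y(i); compute d_i^2.
  (3-1)^2=4, (4-2)^2=4, (6-3)^2=9, (5-6)^2=1, (1-5)^2=16, (2-4)^2=4
sum(d^2) = 38.
Step 3: rho = 1 - 6*38 / (6*(6^2 - 1)) = 1 - 228/210 = -0.085714.
Step 4: Under H0, t = rho * sqrt((n-2)/(1-rho^2)) = -0.1721 ~ t(4).
Step 5: Two-sided p-value from the t-distribution with 4 df = 0.871743.
Step 6: alpha = 0.1. fail to reject H0.

rho = -0.0857, p = 0.871743, fail to reject H0 at alpha = 0.1.


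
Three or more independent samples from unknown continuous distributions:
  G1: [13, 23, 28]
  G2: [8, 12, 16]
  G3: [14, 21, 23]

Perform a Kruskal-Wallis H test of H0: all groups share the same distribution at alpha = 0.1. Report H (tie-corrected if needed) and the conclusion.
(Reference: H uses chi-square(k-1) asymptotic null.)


Step 1: Combine all N = 9 observations and assign midranks.
sorted (value, group, rank): (8,G2,1), (12,G2,2), (13,G1,3), (14,G3,4), (16,G2,5), (21,G3,6), (23,G1,7.5), (23,G3,7.5), (28,G1,9)
Step 2: Sum ranks within each group.
R_1 = 19.5 (n_1 = 3)
R_2 = 8 (n_2 = 3)
R_3 = 17.5 (n_3 = 3)
Step 3: H = 12/(N(N+1)) * sum(R_i^2/n_i) - 3(N+1)
     = 12/(9*10) * (19.5^2/3 + 8^2/3 + 17.5^2/3) - 3*10
     = 0.133333 * 250.167 - 30
     = 3.355556.
Step 4: Ties present; correction factor C = 1 - 6/(9^3 - 9) = 0.991667. Corrected H = 3.355556 / 0.991667 = 3.383754.
Step 5: Under H0, H ~ chi^2(2); p-value = 0.184174.
Step 6: alpha = 0.1. fail to reject H0.

H = 3.3838, df = 2, p = 0.184174, fail to reject H0.


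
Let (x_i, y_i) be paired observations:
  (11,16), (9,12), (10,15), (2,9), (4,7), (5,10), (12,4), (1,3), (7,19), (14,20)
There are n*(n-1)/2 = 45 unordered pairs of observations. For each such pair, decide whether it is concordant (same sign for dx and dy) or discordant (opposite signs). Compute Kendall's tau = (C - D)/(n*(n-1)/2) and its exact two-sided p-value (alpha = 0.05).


Step 1: Enumerate the 45 unordered pairs (i,j) with i<j and classify each by sign(x_j-x_i) * sign(y_j-y_i).
  (1,2):dx=-2,dy=-4->C; (1,3):dx=-1,dy=-1->C; (1,4):dx=-9,dy=-7->C; (1,5):dx=-7,dy=-9->C
  (1,6):dx=-6,dy=-6->C; (1,7):dx=+1,dy=-12->D; (1,8):dx=-10,dy=-13->C; (1,9):dx=-4,dy=+3->D
  (1,10):dx=+3,dy=+4->C; (2,3):dx=+1,dy=+3->C; (2,4):dx=-7,dy=-3->C; (2,5):dx=-5,dy=-5->C
  (2,6):dx=-4,dy=-2->C; (2,7):dx=+3,dy=-8->D; (2,8):dx=-8,dy=-9->C; (2,9):dx=-2,dy=+7->D
  (2,10):dx=+5,dy=+8->C; (3,4):dx=-8,dy=-6->C; (3,5):dx=-6,dy=-8->C; (3,6):dx=-5,dy=-5->C
  (3,7):dx=+2,dy=-11->D; (3,8):dx=-9,dy=-12->C; (3,9):dx=-3,dy=+4->D; (3,10):dx=+4,dy=+5->C
  (4,5):dx=+2,dy=-2->D; (4,6):dx=+3,dy=+1->C; (4,7):dx=+10,dy=-5->D; (4,8):dx=-1,dy=-6->C
  (4,9):dx=+5,dy=+10->C; (4,10):dx=+12,dy=+11->C; (5,6):dx=+1,dy=+3->C; (5,7):dx=+8,dy=-3->D
  (5,8):dx=-3,dy=-4->C; (5,9):dx=+3,dy=+12->C; (5,10):dx=+10,dy=+13->C; (6,7):dx=+7,dy=-6->D
  (6,8):dx=-4,dy=-7->C; (6,9):dx=+2,dy=+9->C; (6,10):dx=+9,dy=+10->C; (7,8):dx=-11,dy=-1->C
  (7,9):dx=-5,dy=+15->D; (7,10):dx=+2,dy=+16->C; (8,9):dx=+6,dy=+16->C; (8,10):dx=+13,dy=+17->C
  (9,10):dx=+7,dy=+1->C
Step 2: C = 34, D = 11, total pairs = 45.
Step 3: tau = (C - D)/(n(n-1)/2) = (34 - 11)/45 = 0.511111.
Step 4: Exact two-sided p-value (enumerate n! = 3628800 permutations of y under H0): p = 0.046623.
Step 5: alpha = 0.05. reject H0.

tau_b = 0.5111 (C=34, D=11), p = 0.046623, reject H0.


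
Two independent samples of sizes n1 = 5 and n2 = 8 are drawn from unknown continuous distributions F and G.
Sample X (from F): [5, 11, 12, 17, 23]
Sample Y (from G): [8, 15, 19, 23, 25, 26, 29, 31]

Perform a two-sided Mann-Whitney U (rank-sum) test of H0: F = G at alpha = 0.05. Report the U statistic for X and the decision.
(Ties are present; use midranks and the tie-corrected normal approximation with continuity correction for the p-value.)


Step 1: Combine and sort all 13 observations; assign midranks.
sorted (value, group): (5,X), (8,Y), (11,X), (12,X), (15,Y), (17,X), (19,Y), (23,X), (23,Y), (25,Y), (26,Y), (29,Y), (31,Y)
ranks: 5->1, 8->2, 11->3, 12->4, 15->5, 17->6, 19->7, 23->8.5, 23->8.5, 25->10, 26->11, 29->12, 31->13
Step 2: Rank sum for X: R1 = 1 + 3 + 4 + 6 + 8.5 = 22.5.
Step 3: U_X = R1 - n1(n1+1)/2 = 22.5 - 5*6/2 = 22.5 - 15 = 7.5.
       U_Y = n1*n2 - U_X = 40 - 7.5 = 32.5.
Step 4: Ties are present, so use the tie-corrected normal approximation (with continuity correction) for the p-value.
Step 5: p-value = 0.078571; compare to alpha = 0.05. fail to reject H0.

U_X = 7.5, p = 0.078571, fail to reject H0 at alpha = 0.05.


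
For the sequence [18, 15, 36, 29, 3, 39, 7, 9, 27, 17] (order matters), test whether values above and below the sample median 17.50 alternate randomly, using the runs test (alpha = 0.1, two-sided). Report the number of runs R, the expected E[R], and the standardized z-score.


Step 1: Compute median = 17.50; label A = above, B = below.
Labels in order: ABAABABBAB  (n_A = 5, n_B = 5)
Step 2: Count runs R = 8.
Step 3: Under H0 (random ordering), E[R] = 2*n_A*n_B/(n_A+n_B) + 1 = 2*5*5/10 + 1 = 6.0000.
        Var[R] = 2*n_A*n_B*(2*n_A*n_B - n_A - n_B) / ((n_A+n_B)^2 * (n_A+n_B-1)) = 2000/900 = 2.2222.
        SD[R] = 1.4907.
Step 4: Continuity-corrected z = (R - 0.5 - E[R]) / SD[R] = (8 - 0.5 - 6.0000) / 1.4907 = 1.0062.
Step 5: Two-sided p-value via normal approximation = 2*(1 - Phi(|z|)) = 0.314305.
Step 6: alpha = 0.1. fail to reject H0.

R = 8, z = 1.0062, p = 0.314305, fail to reject H0.


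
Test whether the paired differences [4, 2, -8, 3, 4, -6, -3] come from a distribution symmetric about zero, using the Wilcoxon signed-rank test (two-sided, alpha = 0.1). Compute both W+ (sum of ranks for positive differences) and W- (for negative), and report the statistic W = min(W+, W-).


Step 1: Drop any zero differences (none here) and take |d_i|.
|d| = [4, 2, 8, 3, 4, 6, 3]
Step 2: Midrank |d_i| (ties get averaged ranks).
ranks: |4|->4.5, |2|->1, |8|->7, |3|->2.5, |4|->4.5, |6|->6, |3|->2.5
Step 3: Attach original signs; sum ranks with positive sign and with negative sign.
W+ = 4.5 + 1 + 2.5 + 4.5 = 12.5
W- = 7 + 6 + 2.5 = 15.5
(Check: W+ + W- = 28 should equal n(n+1)/2 = 28.)
Step 4: Test statistic W = min(W+, W-) = 12.5.
Step 5: Ties in |d|, so use the tie-corrected normal approximation.
        E[W] = n(n+1)/4 = 7*8/4 = 14.
        Tie groups: |d|=3 (t=2), |d|=4 (t=2); sum(t^3 - t) = 12.
        Var[W] = n(n+1)(2n+1)/24 - sum(t^3-t)/48 = 840/24 - 12/48 = 34.75.
        z = (W - E[W]) / sqrt(Var[W]) = (12.5 - 14) / 5.8949 = -0.2545.
        Two-sided p = 2*Phi(z) = 0.799143.
Step 6: alpha = 0.1. fail to reject H0.

W+ = 12.5, W- = 15.5, W = min = 12.5, p = 0.799143, fail to reject H0.


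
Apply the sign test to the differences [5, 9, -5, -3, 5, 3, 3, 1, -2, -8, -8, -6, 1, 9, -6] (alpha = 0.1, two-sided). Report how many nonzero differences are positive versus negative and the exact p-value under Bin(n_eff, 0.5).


Step 1: Discard zero differences. Original n = 15; n_eff = number of nonzero differences = 15.
Nonzero differences (with sign): +5, +9, -5, -3, +5, +3, +3, +1, -2, -8, -8, -6, +1, +9, -6
Step 2: Count signs: positive = 8, negative = 7.
Step 3: Under H0: P(positive) = 0.5, so the number of positives S ~ Bin(15, 0.5).
Step 4: Two-sided exact p-value = sum of Bin(15,0.5) probabilities at or below the observed probability = 1.000000.
Step 5: alpha = 0.1. fail to reject H0.

n_eff = 15, pos = 8, neg = 7, p = 1.000000, fail to reject H0.


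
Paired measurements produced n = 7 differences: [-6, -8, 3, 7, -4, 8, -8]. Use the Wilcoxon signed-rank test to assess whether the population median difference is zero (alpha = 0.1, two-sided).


Step 1: Drop any zero differences (none here) and take |d_i|.
|d| = [6, 8, 3, 7, 4, 8, 8]
Step 2: Midrank |d_i| (ties get averaged ranks).
ranks: |6|->3, |8|->6, |3|->1, |7|->4, |4|->2, |8|->6, |8|->6
Step 3: Attach original signs; sum ranks with positive sign and with negative sign.
W+ = 1 + 4 + 6 = 11
W- = 3 + 6 + 2 + 6 = 17
(Check: W+ + W- = 28 should equal n(n+1)/2 = 28.)
Step 4: Test statistic W = min(W+, W-) = 11.
Step 5: Ties in |d|, so use the tie-corrected normal approximation.
        E[W] = n(n+1)/4 = 7*8/4 = 14.
        Tie groups: |d|=8 (t=3); sum(t^3 - t) = 24.
        Var[W] = n(n+1)(2n+1)/24 - sum(t^3-t)/48 = 840/24 - 24/48 = 34.5.
        z = (W - E[W]) / sqrt(Var[W]) = (11 - 14) / 5.8737 = -0.5108.
        Two-sided p = 2*Phi(z) = 0.609523.
Step 6: alpha = 0.1. fail to reject H0.

W+ = 11, W- = 17, W = min = 11, p = 0.609523, fail to reject H0.


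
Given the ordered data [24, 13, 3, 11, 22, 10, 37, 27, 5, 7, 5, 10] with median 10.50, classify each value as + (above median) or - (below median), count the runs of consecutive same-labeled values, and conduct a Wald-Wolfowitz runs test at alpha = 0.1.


Step 1: Compute median = 10.50; label A = above, B = below.
Labels in order: AABAABAABBBB  (n_A = 6, n_B = 6)
Step 2: Count runs R = 6.
Step 3: Under H0 (random ordering), E[R] = 2*n_A*n_B/(n_A+n_B) + 1 = 2*6*6/12 + 1 = 7.0000.
        Var[R] = 2*n_A*n_B*(2*n_A*n_B - n_A - n_B) / ((n_A+n_B)^2 * (n_A+n_B-1)) = 4320/1584 = 2.7273.
        SD[R] = 1.6514.
Step 4: Continuity-corrected z = (R + 0.5 - E[R]) / SD[R] = (6 + 0.5 - 7.0000) / 1.6514 = -0.3028.
Step 5: Two-sided p-value via normal approximation = 2*(1 - Phi(|z|)) = 0.762069.
Step 6: alpha = 0.1. fail to reject H0.

R = 6, z = -0.3028, p = 0.762069, fail to reject H0.


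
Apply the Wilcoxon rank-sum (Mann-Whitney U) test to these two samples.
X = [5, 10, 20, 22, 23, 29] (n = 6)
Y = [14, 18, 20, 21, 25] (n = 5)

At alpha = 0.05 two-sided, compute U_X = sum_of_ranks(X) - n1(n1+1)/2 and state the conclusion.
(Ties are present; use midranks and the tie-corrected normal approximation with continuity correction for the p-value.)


Step 1: Combine and sort all 11 observations; assign midranks.
sorted (value, group): (5,X), (10,X), (14,Y), (18,Y), (20,X), (20,Y), (21,Y), (22,X), (23,X), (25,Y), (29,X)
ranks: 5->1, 10->2, 14->3, 18->4, 20->5.5, 20->5.5, 21->7, 22->8, 23->9, 25->10, 29->11
Step 2: Rank sum for X: R1 = 1 + 2 + 5.5 + 8 + 9 + 11 = 36.5.
Step 3: U_X = R1 - n1(n1+1)/2 = 36.5 - 6*7/2 = 36.5 - 21 = 15.5.
       U_Y = n1*n2 - U_X = 30 - 15.5 = 14.5.
Step 4: Ties are present, so use the tie-corrected normal approximation (with continuity correction) for the p-value.
Step 5: p-value = 1.000000; compare to alpha = 0.05. fail to reject H0.

U_X = 15.5, p = 1.000000, fail to reject H0 at alpha = 0.05.


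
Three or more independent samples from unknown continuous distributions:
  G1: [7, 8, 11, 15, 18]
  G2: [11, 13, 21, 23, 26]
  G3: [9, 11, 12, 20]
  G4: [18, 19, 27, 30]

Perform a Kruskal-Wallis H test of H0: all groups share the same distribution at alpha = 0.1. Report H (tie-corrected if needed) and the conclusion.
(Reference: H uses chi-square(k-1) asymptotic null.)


Step 1: Combine all N = 18 observations and assign midranks.
sorted (value, group, rank): (7,G1,1), (8,G1,2), (9,G3,3), (11,G1,5), (11,G2,5), (11,G3,5), (12,G3,7), (13,G2,8), (15,G1,9), (18,G1,10.5), (18,G4,10.5), (19,G4,12), (20,G3,13), (21,G2,14), (23,G2,15), (26,G2,16), (27,G4,17), (30,G4,18)
Step 2: Sum ranks within each group.
R_1 = 27.5 (n_1 = 5)
R_2 = 58 (n_2 = 5)
R_3 = 28 (n_3 = 4)
R_4 = 57.5 (n_4 = 4)
Step 3: H = 12/(N(N+1)) * sum(R_i^2/n_i) - 3(N+1)
     = 12/(18*19) * (27.5^2/5 + 58^2/5 + 28^2/4 + 57.5^2/4) - 3*19
     = 0.035088 * 1846.61 - 57
     = 7.793421.
Step 4: Ties present; correction factor C = 1 - 30/(18^3 - 18) = 0.994840. Corrected H = 7.793421 / 0.994840 = 7.833843.
Step 5: Under H0, H ~ chi^2(3); p-value = 0.049573.
Step 6: alpha = 0.1. reject H0.

H = 7.8338, df = 3, p = 0.049573, reject H0.


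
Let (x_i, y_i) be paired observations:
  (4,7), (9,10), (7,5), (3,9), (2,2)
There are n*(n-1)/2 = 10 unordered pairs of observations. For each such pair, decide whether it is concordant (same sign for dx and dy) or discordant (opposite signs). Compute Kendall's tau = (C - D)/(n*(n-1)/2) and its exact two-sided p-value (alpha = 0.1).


Step 1: Enumerate the 10 unordered pairs (i,j) with i<j and classify each by sign(x_j-x_i) * sign(y_j-y_i).
  (1,2):dx=+5,dy=+3->C; (1,3):dx=+3,dy=-2->D; (1,4):dx=-1,dy=+2->D; (1,5):dx=-2,dy=-5->C
  (2,3):dx=-2,dy=-5->C; (2,4):dx=-6,dy=-1->C; (2,5):dx=-7,dy=-8->C; (3,4):dx=-4,dy=+4->D
  (3,5):dx=-5,dy=-3->C; (4,5):dx=-1,dy=-7->C
Step 2: C = 7, D = 3, total pairs = 10.
Step 3: tau = (C - D)/(n(n-1)/2) = (7 - 3)/10 = 0.400000.
Step 4: Exact two-sided p-value (enumerate n! = 120 permutations of y under H0): p = 0.483333.
Step 5: alpha = 0.1. fail to reject H0.

tau_b = 0.4000 (C=7, D=3), p = 0.483333, fail to reject H0.


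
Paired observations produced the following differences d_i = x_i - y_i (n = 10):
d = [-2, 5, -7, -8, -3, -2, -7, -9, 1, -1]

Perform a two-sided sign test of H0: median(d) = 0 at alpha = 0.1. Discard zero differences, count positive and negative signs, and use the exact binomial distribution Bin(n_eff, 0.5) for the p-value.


Step 1: Discard zero differences. Original n = 10; n_eff = number of nonzero differences = 10.
Nonzero differences (with sign): -2, +5, -7, -8, -3, -2, -7, -9, +1, -1
Step 2: Count signs: positive = 2, negative = 8.
Step 3: Under H0: P(positive) = 0.5, so the number of positives S ~ Bin(10, 0.5).
Step 4: Two-sided exact p-value = sum of Bin(10,0.5) probabilities at or below the observed probability = 0.109375.
Step 5: alpha = 0.1. fail to reject H0.

n_eff = 10, pos = 2, neg = 8, p = 0.109375, fail to reject H0.


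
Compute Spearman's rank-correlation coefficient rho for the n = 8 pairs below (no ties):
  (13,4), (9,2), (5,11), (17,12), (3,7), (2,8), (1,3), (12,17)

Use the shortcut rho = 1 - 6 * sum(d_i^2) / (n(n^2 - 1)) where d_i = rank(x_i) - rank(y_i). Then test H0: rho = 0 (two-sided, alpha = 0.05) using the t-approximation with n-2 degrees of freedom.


Step 1: Rank x and y separately (midranks; no ties here).
rank(x): 13->7, 9->5, 5->4, 17->8, 3->3, 2->2, 1->1, 12->6
rank(y): 4->3, 2->1, 11->6, 12->7, 7->4, 8->5, 3->2, 17->8
Step 2: d_i = R_x(i) - R_y(i); compute d_i^2.
  (7-3)^2=16, (5-1)^2=16, (4-6)^2=4, (8-7)^2=1, (3-4)^2=1, (2-5)^2=9, (1-2)^2=1, (6-8)^2=4
sum(d^2) = 52.
Step 3: rho = 1 - 6*52 / (8*(8^2 - 1)) = 1 - 312/504 = 0.380952.
Step 4: Under H0, t = rho * sqrt((n-2)/(1-rho^2)) = 1.0092 ~ t(6).
Step 5: Two-sided p-value from the t-distribution with 6 df = 0.351813.
Step 6: alpha = 0.05. fail to reject H0.

rho = 0.3810, p = 0.351813, fail to reject H0 at alpha = 0.05.


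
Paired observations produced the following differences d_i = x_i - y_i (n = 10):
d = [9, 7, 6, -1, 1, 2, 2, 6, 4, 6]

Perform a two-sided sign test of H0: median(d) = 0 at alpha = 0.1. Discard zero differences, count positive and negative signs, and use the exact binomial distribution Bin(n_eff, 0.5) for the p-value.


Step 1: Discard zero differences. Original n = 10; n_eff = number of nonzero differences = 10.
Nonzero differences (with sign): +9, +7, +6, -1, +1, +2, +2, +6, +4, +6
Step 2: Count signs: positive = 9, negative = 1.
Step 3: Under H0: P(positive) = 0.5, so the number of positives S ~ Bin(10, 0.5).
Step 4: Two-sided exact p-value = sum of Bin(10,0.5) probabilities at or below the observed probability = 0.021484.
Step 5: alpha = 0.1. reject H0.

n_eff = 10, pos = 9, neg = 1, p = 0.021484, reject H0.


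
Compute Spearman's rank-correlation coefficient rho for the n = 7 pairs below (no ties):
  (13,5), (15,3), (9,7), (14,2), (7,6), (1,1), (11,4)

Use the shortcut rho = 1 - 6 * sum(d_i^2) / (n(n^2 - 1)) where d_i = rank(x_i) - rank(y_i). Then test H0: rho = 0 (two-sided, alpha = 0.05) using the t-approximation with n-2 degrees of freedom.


Step 1: Rank x and y separately (midranks; no ties here).
rank(x): 13->5, 15->7, 9->3, 14->6, 7->2, 1->1, 11->4
rank(y): 5->5, 3->3, 7->7, 2->2, 6->6, 1->1, 4->4
Step 2: d_i = R_x(i) - R_y(i); compute d_i^2.
  (5-5)^2=0, (7-3)^2=16, (3-7)^2=16, (6-2)^2=16, (2-6)^2=16, (1-1)^2=0, (4-4)^2=0
sum(d^2) = 64.
Step 3: rho = 1 - 6*64 / (7*(7^2 - 1)) = 1 - 384/336 = -0.142857.
Step 4: Under H0, t = rho * sqrt((n-2)/(1-rho^2)) = -0.3227 ~ t(5).
Step 5: Two-sided p-value from the t-distribution with 5 df = 0.759945.
Step 6: alpha = 0.05. fail to reject H0.

rho = -0.1429, p = 0.759945, fail to reject H0 at alpha = 0.05.


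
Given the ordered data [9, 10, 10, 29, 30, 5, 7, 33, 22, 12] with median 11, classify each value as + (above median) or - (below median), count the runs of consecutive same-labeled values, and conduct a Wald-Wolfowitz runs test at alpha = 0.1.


Step 1: Compute median = 11; label A = above, B = below.
Labels in order: BBBAABBAAA  (n_A = 5, n_B = 5)
Step 2: Count runs R = 4.
Step 3: Under H0 (random ordering), E[R] = 2*n_A*n_B/(n_A+n_B) + 1 = 2*5*5/10 + 1 = 6.0000.
        Var[R] = 2*n_A*n_B*(2*n_A*n_B - n_A - n_B) / ((n_A+n_B)^2 * (n_A+n_B-1)) = 2000/900 = 2.2222.
        SD[R] = 1.4907.
Step 4: Continuity-corrected z = (R + 0.5 - E[R]) / SD[R] = (4 + 0.5 - 6.0000) / 1.4907 = -1.0062.
Step 5: Two-sided p-value via normal approximation = 2*(1 - Phi(|z|)) = 0.314305.
Step 6: alpha = 0.1. fail to reject H0.

R = 4, z = -1.0062, p = 0.314305, fail to reject H0.


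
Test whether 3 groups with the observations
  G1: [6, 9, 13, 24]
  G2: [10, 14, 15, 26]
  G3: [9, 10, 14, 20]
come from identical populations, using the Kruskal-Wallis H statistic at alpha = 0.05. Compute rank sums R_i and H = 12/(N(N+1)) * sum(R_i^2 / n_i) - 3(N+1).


Step 1: Combine all N = 12 observations and assign midranks.
sorted (value, group, rank): (6,G1,1), (9,G1,2.5), (9,G3,2.5), (10,G2,4.5), (10,G3,4.5), (13,G1,6), (14,G2,7.5), (14,G3,7.5), (15,G2,9), (20,G3,10), (24,G1,11), (26,G2,12)
Step 2: Sum ranks within each group.
R_1 = 20.5 (n_1 = 4)
R_2 = 33 (n_2 = 4)
R_3 = 24.5 (n_3 = 4)
Step 3: H = 12/(N(N+1)) * sum(R_i^2/n_i) - 3(N+1)
     = 12/(12*13) * (20.5^2/4 + 33^2/4 + 24.5^2/4) - 3*13
     = 0.076923 * 527.375 - 39
     = 1.567308.
Step 4: Ties present; correction factor C = 1 - 18/(12^3 - 12) = 0.989510. Corrected H = 1.567308 / 0.989510 = 1.583922.
Step 5: Under H0, H ~ chi^2(2); p-value = 0.452956.
Step 6: alpha = 0.05. fail to reject H0.

H = 1.5839, df = 2, p = 0.452956, fail to reject H0.


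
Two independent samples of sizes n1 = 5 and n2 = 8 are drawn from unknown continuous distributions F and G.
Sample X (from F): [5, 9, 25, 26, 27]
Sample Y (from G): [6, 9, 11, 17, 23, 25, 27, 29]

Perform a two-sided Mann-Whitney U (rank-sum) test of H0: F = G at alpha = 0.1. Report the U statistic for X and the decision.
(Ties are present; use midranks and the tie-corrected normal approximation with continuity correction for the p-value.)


Step 1: Combine and sort all 13 observations; assign midranks.
sorted (value, group): (5,X), (6,Y), (9,X), (9,Y), (11,Y), (17,Y), (23,Y), (25,X), (25,Y), (26,X), (27,X), (27,Y), (29,Y)
ranks: 5->1, 6->2, 9->3.5, 9->3.5, 11->5, 17->6, 23->7, 25->8.5, 25->8.5, 26->10, 27->11.5, 27->11.5, 29->13
Step 2: Rank sum for X: R1 = 1 + 3.5 + 8.5 + 10 + 11.5 = 34.5.
Step 3: U_X = R1 - n1(n1+1)/2 = 34.5 - 5*6/2 = 34.5 - 15 = 19.5.
       U_Y = n1*n2 - U_X = 40 - 19.5 = 20.5.
Step 4: Ties are present, so use the tie-corrected normal approximation (with continuity correction) for the p-value.
Step 5: p-value = 1.000000; compare to alpha = 0.1. fail to reject H0.

U_X = 19.5, p = 1.000000, fail to reject H0 at alpha = 0.1.


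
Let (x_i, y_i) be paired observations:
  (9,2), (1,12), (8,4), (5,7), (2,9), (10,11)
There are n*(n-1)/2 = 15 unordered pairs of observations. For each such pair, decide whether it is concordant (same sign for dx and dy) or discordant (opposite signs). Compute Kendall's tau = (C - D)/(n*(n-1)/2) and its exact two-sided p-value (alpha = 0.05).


Step 1: Enumerate the 15 unordered pairs (i,j) with i<j and classify each by sign(x_j-x_i) * sign(y_j-y_i).
  (1,2):dx=-8,dy=+10->D; (1,3):dx=-1,dy=+2->D; (1,4):dx=-4,dy=+5->D; (1,5):dx=-7,dy=+7->D
  (1,6):dx=+1,dy=+9->C; (2,3):dx=+7,dy=-8->D; (2,4):dx=+4,dy=-5->D; (2,5):dx=+1,dy=-3->D
  (2,6):dx=+9,dy=-1->D; (3,4):dx=-3,dy=+3->D; (3,5):dx=-6,dy=+5->D; (3,6):dx=+2,dy=+7->C
  (4,5):dx=-3,dy=+2->D; (4,6):dx=+5,dy=+4->C; (5,6):dx=+8,dy=+2->C
Step 2: C = 4, D = 11, total pairs = 15.
Step 3: tau = (C - D)/(n(n-1)/2) = (4 - 11)/15 = -0.466667.
Step 4: Exact two-sided p-value (enumerate n! = 720 permutations of y under H0): p = 0.272222.
Step 5: alpha = 0.05. fail to reject H0.

tau_b = -0.4667 (C=4, D=11), p = 0.272222, fail to reject H0.


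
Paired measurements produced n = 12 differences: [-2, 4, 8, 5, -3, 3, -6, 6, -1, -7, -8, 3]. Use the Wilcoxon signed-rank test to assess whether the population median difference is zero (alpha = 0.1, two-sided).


Step 1: Drop any zero differences (none here) and take |d_i|.
|d| = [2, 4, 8, 5, 3, 3, 6, 6, 1, 7, 8, 3]
Step 2: Midrank |d_i| (ties get averaged ranks).
ranks: |2|->2, |4|->6, |8|->11.5, |5|->7, |3|->4, |3|->4, |6|->8.5, |6|->8.5, |1|->1, |7|->10, |8|->11.5, |3|->4
Step 3: Attach original signs; sum ranks with positive sign and with negative sign.
W+ = 6 + 11.5 + 7 + 4 + 8.5 + 4 = 41
W- = 2 + 4 + 8.5 + 1 + 10 + 11.5 = 37
(Check: W+ + W- = 78 should equal n(n+1)/2 = 78.)
Step 4: Test statistic W = min(W+, W-) = 37.
Step 5: Ties in |d|, so use the tie-corrected normal approximation.
        E[W] = n(n+1)/4 = 12*13/4 = 39.
        Tie groups: |d|=3 (t=3), |d|=6 (t=2), |d|=8 (t=2); sum(t^3 - t) = 36.
        Var[W] = n(n+1)(2n+1)/24 - sum(t^3-t)/48 = 3900/24 - 36/48 = 161.75.
        z = (W - E[W]) / sqrt(Var[W]) = (37 - 39) / 12.7181 = -0.1573.
        Two-sided p = 2*Phi(z) = 0.875043.
Step 6: alpha = 0.1. fail to reject H0.

W+ = 41, W- = 37, W = min = 37, p = 0.875043, fail to reject H0.


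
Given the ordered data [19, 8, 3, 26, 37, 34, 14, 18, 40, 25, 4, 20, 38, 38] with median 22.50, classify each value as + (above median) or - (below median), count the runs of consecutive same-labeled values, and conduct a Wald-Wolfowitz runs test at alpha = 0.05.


Step 1: Compute median = 22.50; label A = above, B = below.
Labels in order: BBBAAABBAABBAA  (n_A = 7, n_B = 7)
Step 2: Count runs R = 6.
Step 3: Under H0 (random ordering), E[R] = 2*n_A*n_B/(n_A+n_B) + 1 = 2*7*7/14 + 1 = 8.0000.
        Var[R] = 2*n_A*n_B*(2*n_A*n_B - n_A - n_B) / ((n_A+n_B)^2 * (n_A+n_B-1)) = 8232/2548 = 3.2308.
        SD[R] = 1.7974.
Step 4: Continuity-corrected z = (R + 0.5 - E[R]) / SD[R] = (6 + 0.5 - 8.0000) / 1.7974 = -0.8345.
Step 5: Two-sided p-value via normal approximation = 2*(1 - Phi(|z|)) = 0.403986.
Step 6: alpha = 0.05. fail to reject H0.

R = 6, z = -0.8345, p = 0.403986, fail to reject H0.


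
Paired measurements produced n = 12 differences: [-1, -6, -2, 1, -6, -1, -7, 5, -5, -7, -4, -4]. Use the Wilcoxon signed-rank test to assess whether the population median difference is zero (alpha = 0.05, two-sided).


Step 1: Drop any zero differences (none here) and take |d_i|.
|d| = [1, 6, 2, 1, 6, 1, 7, 5, 5, 7, 4, 4]
Step 2: Midrank |d_i| (ties get averaged ranks).
ranks: |1|->2, |6|->9.5, |2|->4, |1|->2, |6|->9.5, |1|->2, |7|->11.5, |5|->7.5, |5|->7.5, |7|->11.5, |4|->5.5, |4|->5.5
Step 3: Attach original signs; sum ranks with positive sign and with negative sign.
W+ = 2 + 7.5 = 9.5
W- = 2 + 9.5 + 4 + 9.5 + 2 + 11.5 + 7.5 + 11.5 + 5.5 + 5.5 = 68.5
(Check: W+ + W- = 78 should equal n(n+1)/2 = 78.)
Step 4: Test statistic W = min(W+, W-) = 9.5.
Step 5: Ties in |d|, so use the tie-corrected normal approximation.
        E[W] = n(n+1)/4 = 12*13/4 = 39.
        Tie groups: |d|=1 (t=3), |d|=4 (t=2), |d|=5 (t=2), |d|=6 (t=2), |d|=7 (t=2); sum(t^3 - t) = 48.
        Var[W] = n(n+1)(2n+1)/24 - sum(t^3-t)/48 = 3900/24 - 48/48 = 161.5.
        z = (W - E[W]) / sqrt(Var[W]) = (9.5 - 39) / 12.7083 = -2.3213.
        Two-sided p = 2*Phi(z) = 0.020269.
Step 6: alpha = 0.05. reject H0.

W+ = 9.5, W- = 68.5, W = min = 9.5, p = 0.020269, reject H0.


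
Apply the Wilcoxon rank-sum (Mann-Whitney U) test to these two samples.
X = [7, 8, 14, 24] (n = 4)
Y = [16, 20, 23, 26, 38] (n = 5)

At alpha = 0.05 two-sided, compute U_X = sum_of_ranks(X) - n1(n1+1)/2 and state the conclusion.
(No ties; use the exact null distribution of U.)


Step 1: Combine and sort all 9 observations; assign midranks.
sorted (value, group): (7,X), (8,X), (14,X), (16,Y), (20,Y), (23,Y), (24,X), (26,Y), (38,Y)
ranks: 7->1, 8->2, 14->3, 16->4, 20->5, 23->6, 24->7, 26->8, 38->9
Step 2: Rank sum for X: R1 = 1 + 2 + 3 + 7 = 13.
Step 3: U_X = R1 - n1(n1+1)/2 = 13 - 4*5/2 = 13 - 10 = 3.
       U_Y = n1*n2 - U_X = 20 - 3 = 17.
Step 4: No ties, so the exact null distribution of U (based on enumerating the C(9,4) = 126 equally likely rank assignments) gives the two-sided p-value.
Step 5: p-value = 0.111111; compare to alpha = 0.05. fail to reject H0.

U_X = 3, p = 0.111111, fail to reject H0 at alpha = 0.05.


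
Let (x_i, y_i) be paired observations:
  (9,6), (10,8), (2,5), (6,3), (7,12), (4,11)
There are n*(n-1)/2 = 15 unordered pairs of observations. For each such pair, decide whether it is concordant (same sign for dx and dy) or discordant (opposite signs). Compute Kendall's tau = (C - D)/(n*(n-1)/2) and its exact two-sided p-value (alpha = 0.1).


Step 1: Enumerate the 15 unordered pairs (i,j) with i<j and classify each by sign(x_j-x_i) * sign(y_j-y_i).
  (1,2):dx=+1,dy=+2->C; (1,3):dx=-7,dy=-1->C; (1,4):dx=-3,dy=-3->C; (1,5):dx=-2,dy=+6->D
  (1,6):dx=-5,dy=+5->D; (2,3):dx=-8,dy=-3->C; (2,4):dx=-4,dy=-5->C; (2,5):dx=-3,dy=+4->D
  (2,6):dx=-6,dy=+3->D; (3,4):dx=+4,dy=-2->D; (3,5):dx=+5,dy=+7->C; (3,6):dx=+2,dy=+6->C
  (4,5):dx=+1,dy=+9->C; (4,6):dx=-2,dy=+8->D; (5,6):dx=-3,dy=-1->C
Step 2: C = 9, D = 6, total pairs = 15.
Step 3: tau = (C - D)/(n(n-1)/2) = (9 - 6)/15 = 0.200000.
Step 4: Exact two-sided p-value (enumerate n! = 720 permutations of y under H0): p = 0.719444.
Step 5: alpha = 0.1. fail to reject H0.

tau_b = 0.2000 (C=9, D=6), p = 0.719444, fail to reject H0.


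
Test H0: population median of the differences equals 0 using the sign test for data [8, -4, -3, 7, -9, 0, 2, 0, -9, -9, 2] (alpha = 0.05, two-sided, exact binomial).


Step 1: Discard zero differences. Original n = 11; n_eff = number of nonzero differences = 9.
Nonzero differences (with sign): +8, -4, -3, +7, -9, +2, -9, -9, +2
Step 2: Count signs: positive = 4, negative = 5.
Step 3: Under H0: P(positive) = 0.5, so the number of positives S ~ Bin(9, 0.5).
Step 4: Two-sided exact p-value = sum of Bin(9,0.5) probabilities at or below the observed probability = 1.000000.
Step 5: alpha = 0.05. fail to reject H0.

n_eff = 9, pos = 4, neg = 5, p = 1.000000, fail to reject H0.


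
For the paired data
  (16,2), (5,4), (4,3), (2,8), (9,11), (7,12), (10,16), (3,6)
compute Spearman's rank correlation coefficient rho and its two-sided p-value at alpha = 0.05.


Step 1: Rank x and y separately (midranks; no ties here).
rank(x): 16->8, 5->4, 4->3, 2->1, 9->6, 7->5, 10->7, 3->2
rank(y): 2->1, 4->3, 3->2, 8->5, 11->6, 12->7, 16->8, 6->4
Step 2: d_i = R_x(i) - R_y(i); compute d_i^2.
  (8-1)^2=49, (4-3)^2=1, (3-2)^2=1, (1-5)^2=16, (6-6)^2=0, (5-7)^2=4, (7-8)^2=1, (2-4)^2=4
sum(d^2) = 76.
Step 3: rho = 1 - 6*76 / (8*(8^2 - 1)) = 1 - 456/504 = 0.095238.
Step 4: Under H0, t = rho * sqrt((n-2)/(1-rho^2)) = 0.2343 ~ t(6).
Step 5: Two-sided p-value from the t-distribution with 6 df = 0.822505.
Step 6: alpha = 0.05. fail to reject H0.

rho = 0.0952, p = 0.822505, fail to reject H0 at alpha = 0.05.


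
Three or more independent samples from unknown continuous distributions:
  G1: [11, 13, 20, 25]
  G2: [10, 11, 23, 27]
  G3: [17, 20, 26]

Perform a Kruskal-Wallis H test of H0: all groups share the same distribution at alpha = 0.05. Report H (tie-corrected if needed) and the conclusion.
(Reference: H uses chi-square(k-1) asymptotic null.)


Step 1: Combine all N = 11 observations and assign midranks.
sorted (value, group, rank): (10,G2,1), (11,G1,2.5), (11,G2,2.5), (13,G1,4), (17,G3,5), (20,G1,6.5), (20,G3,6.5), (23,G2,8), (25,G1,9), (26,G3,10), (27,G2,11)
Step 2: Sum ranks within each group.
R_1 = 22 (n_1 = 4)
R_2 = 22.5 (n_2 = 4)
R_3 = 21.5 (n_3 = 3)
Step 3: H = 12/(N(N+1)) * sum(R_i^2/n_i) - 3(N+1)
     = 12/(11*12) * (22^2/4 + 22.5^2/4 + 21.5^2/3) - 3*12
     = 0.090909 * 401.646 - 36
     = 0.513258.
Step 4: Ties present; correction factor C = 1 - 12/(11^3 - 11) = 0.990909. Corrected H = 0.513258 / 0.990909 = 0.517966.
Step 5: Under H0, H ~ chi^2(2); p-value = 0.771836.
Step 6: alpha = 0.05. fail to reject H0.

H = 0.5180, df = 2, p = 0.771836, fail to reject H0.


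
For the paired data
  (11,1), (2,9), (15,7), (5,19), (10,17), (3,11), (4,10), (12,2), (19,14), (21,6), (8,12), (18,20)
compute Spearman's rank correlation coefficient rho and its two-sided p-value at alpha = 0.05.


Step 1: Rank x and y separately (midranks; no ties here).
rank(x): 11->7, 2->1, 15->9, 5->4, 10->6, 3->2, 4->3, 12->8, 19->11, 21->12, 8->5, 18->10
rank(y): 1->1, 9->5, 7->4, 19->11, 17->10, 11->7, 10->6, 2->2, 14->9, 6->3, 12->8, 20->12
Step 2: d_i = R_x(i) - R_y(i); compute d_i^2.
  (7-1)^2=36, (1-5)^2=16, (9-4)^2=25, (4-11)^2=49, (6-10)^2=16, (2-7)^2=25, (3-6)^2=9, (8-2)^2=36, (11-9)^2=4, (12-3)^2=81, (5-8)^2=9, (10-12)^2=4
sum(d^2) = 310.
Step 3: rho = 1 - 6*310 / (12*(12^2 - 1)) = 1 - 1860/1716 = -0.083916.
Step 4: Under H0, t = rho * sqrt((n-2)/(1-rho^2)) = -0.2663 ~ t(10).
Step 5: Two-sided p-value from the t-distribution with 10 df = 0.795415.
Step 6: alpha = 0.05. fail to reject H0.

rho = -0.0839, p = 0.795415, fail to reject H0 at alpha = 0.05.


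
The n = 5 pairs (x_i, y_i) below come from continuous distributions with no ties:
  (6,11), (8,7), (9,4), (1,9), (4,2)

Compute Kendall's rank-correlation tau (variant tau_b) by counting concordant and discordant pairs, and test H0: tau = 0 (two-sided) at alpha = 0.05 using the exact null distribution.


Step 1: Enumerate the 10 unordered pairs (i,j) with i<j and classify each by sign(x_j-x_i) * sign(y_j-y_i).
  (1,2):dx=+2,dy=-4->D; (1,3):dx=+3,dy=-7->D; (1,4):dx=-5,dy=-2->C; (1,5):dx=-2,dy=-9->C
  (2,3):dx=+1,dy=-3->D; (2,4):dx=-7,dy=+2->D; (2,5):dx=-4,dy=-5->C; (3,4):dx=-8,dy=+5->D
  (3,5):dx=-5,dy=-2->C; (4,5):dx=+3,dy=-7->D
Step 2: C = 4, D = 6, total pairs = 10.
Step 3: tau = (C - D)/(n(n-1)/2) = (4 - 6)/10 = -0.200000.
Step 4: Exact two-sided p-value (enumerate n! = 120 permutations of y under H0): p = 0.816667.
Step 5: alpha = 0.05. fail to reject H0.

tau_b = -0.2000 (C=4, D=6), p = 0.816667, fail to reject H0.


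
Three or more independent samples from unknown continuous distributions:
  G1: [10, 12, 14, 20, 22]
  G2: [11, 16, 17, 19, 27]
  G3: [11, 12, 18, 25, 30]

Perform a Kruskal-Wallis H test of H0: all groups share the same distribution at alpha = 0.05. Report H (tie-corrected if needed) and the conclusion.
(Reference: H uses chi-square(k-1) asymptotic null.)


Step 1: Combine all N = 15 observations and assign midranks.
sorted (value, group, rank): (10,G1,1), (11,G2,2.5), (11,G3,2.5), (12,G1,4.5), (12,G3,4.5), (14,G1,6), (16,G2,7), (17,G2,8), (18,G3,9), (19,G2,10), (20,G1,11), (22,G1,12), (25,G3,13), (27,G2,14), (30,G3,15)
Step 2: Sum ranks within each group.
R_1 = 34.5 (n_1 = 5)
R_2 = 41.5 (n_2 = 5)
R_3 = 44 (n_3 = 5)
Step 3: H = 12/(N(N+1)) * sum(R_i^2/n_i) - 3(N+1)
     = 12/(15*16) * (34.5^2/5 + 41.5^2/5 + 44^2/5) - 3*16
     = 0.050000 * 969.7 - 48
     = 0.485000.
Step 4: Ties present; correction factor C = 1 - 12/(15^3 - 15) = 0.996429. Corrected H = 0.485000 / 0.996429 = 0.486738.
Step 5: Under H0, H ~ chi^2(2); p-value = 0.783982.
Step 6: alpha = 0.05. fail to reject H0.

H = 0.4867, df = 2, p = 0.783982, fail to reject H0.


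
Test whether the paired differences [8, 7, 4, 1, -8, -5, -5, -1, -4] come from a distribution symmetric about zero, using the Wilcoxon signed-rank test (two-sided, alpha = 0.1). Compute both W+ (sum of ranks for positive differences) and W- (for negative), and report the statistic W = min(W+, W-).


Step 1: Drop any zero differences (none here) and take |d_i|.
|d| = [8, 7, 4, 1, 8, 5, 5, 1, 4]
Step 2: Midrank |d_i| (ties get averaged ranks).
ranks: |8|->8.5, |7|->7, |4|->3.5, |1|->1.5, |8|->8.5, |5|->5.5, |5|->5.5, |1|->1.5, |4|->3.5
Step 3: Attach original signs; sum ranks with positive sign and with negative sign.
W+ = 8.5 + 7 + 3.5 + 1.5 = 20.5
W- = 8.5 + 5.5 + 5.5 + 1.5 + 3.5 = 24.5
(Check: W+ + W- = 45 should equal n(n+1)/2 = 45.)
Step 4: Test statistic W = min(W+, W-) = 20.5.
Step 5: Ties in |d|, so use the tie-corrected normal approximation.
        E[W] = n(n+1)/4 = 9*10/4 = 22.5.
        Tie groups: |d|=1 (t=2), |d|=4 (t=2), |d|=5 (t=2), |d|=8 (t=2); sum(t^3 - t) = 24.
        Var[W] = n(n+1)(2n+1)/24 - sum(t^3-t)/48 = 1710/24 - 24/48 = 70.75.
        z = (W - E[W]) / sqrt(Var[W]) = (20.5 - 22.5) / 8.4113 = -0.2378.
        Two-sided p = 2*Phi(z) = 0.812055.
Step 6: alpha = 0.1. fail to reject H0.

W+ = 20.5, W- = 24.5, W = min = 20.5, p = 0.812055, fail to reject H0.


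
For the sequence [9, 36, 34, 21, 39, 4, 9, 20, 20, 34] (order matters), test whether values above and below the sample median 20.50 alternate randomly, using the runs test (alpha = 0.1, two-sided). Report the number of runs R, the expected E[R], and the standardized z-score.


Step 1: Compute median = 20.50; label A = above, B = below.
Labels in order: BAAAABBBBA  (n_A = 5, n_B = 5)
Step 2: Count runs R = 4.
Step 3: Under H0 (random ordering), E[R] = 2*n_A*n_B/(n_A+n_B) + 1 = 2*5*5/10 + 1 = 6.0000.
        Var[R] = 2*n_A*n_B*(2*n_A*n_B - n_A - n_B) / ((n_A+n_B)^2 * (n_A+n_B-1)) = 2000/900 = 2.2222.
        SD[R] = 1.4907.
Step 4: Continuity-corrected z = (R + 0.5 - E[R]) / SD[R] = (4 + 0.5 - 6.0000) / 1.4907 = -1.0062.
Step 5: Two-sided p-value via normal approximation = 2*(1 - Phi(|z|)) = 0.314305.
Step 6: alpha = 0.1. fail to reject H0.

R = 4, z = -1.0062, p = 0.314305, fail to reject H0.


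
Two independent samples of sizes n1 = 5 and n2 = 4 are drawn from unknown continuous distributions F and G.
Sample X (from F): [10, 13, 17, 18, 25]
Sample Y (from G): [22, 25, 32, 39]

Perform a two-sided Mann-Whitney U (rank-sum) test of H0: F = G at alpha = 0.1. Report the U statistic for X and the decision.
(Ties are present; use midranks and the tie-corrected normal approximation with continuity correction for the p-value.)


Step 1: Combine and sort all 9 observations; assign midranks.
sorted (value, group): (10,X), (13,X), (17,X), (18,X), (22,Y), (25,X), (25,Y), (32,Y), (39,Y)
ranks: 10->1, 13->2, 17->3, 18->4, 22->5, 25->6.5, 25->6.5, 32->8, 39->9
Step 2: Rank sum for X: R1 = 1 + 2 + 3 + 4 + 6.5 = 16.5.
Step 3: U_X = R1 - n1(n1+1)/2 = 16.5 - 5*6/2 = 16.5 - 15 = 1.5.
       U_Y = n1*n2 - U_X = 20 - 1.5 = 18.5.
Step 4: Ties are present, so use the tie-corrected normal approximation (with continuity correction) for the p-value.
Step 5: p-value = 0.049090; compare to alpha = 0.1. reject H0.

U_X = 1.5, p = 0.049090, reject H0 at alpha = 0.1.


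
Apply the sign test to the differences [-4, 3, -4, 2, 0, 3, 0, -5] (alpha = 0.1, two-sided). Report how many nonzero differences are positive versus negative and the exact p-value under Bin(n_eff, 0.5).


Step 1: Discard zero differences. Original n = 8; n_eff = number of nonzero differences = 6.
Nonzero differences (with sign): -4, +3, -4, +2, +3, -5
Step 2: Count signs: positive = 3, negative = 3.
Step 3: Under H0: P(positive) = 0.5, so the number of positives S ~ Bin(6, 0.5).
Step 4: Two-sided exact p-value = sum of Bin(6,0.5) probabilities at or below the observed probability = 1.000000.
Step 5: alpha = 0.1. fail to reject H0.

n_eff = 6, pos = 3, neg = 3, p = 1.000000, fail to reject H0.


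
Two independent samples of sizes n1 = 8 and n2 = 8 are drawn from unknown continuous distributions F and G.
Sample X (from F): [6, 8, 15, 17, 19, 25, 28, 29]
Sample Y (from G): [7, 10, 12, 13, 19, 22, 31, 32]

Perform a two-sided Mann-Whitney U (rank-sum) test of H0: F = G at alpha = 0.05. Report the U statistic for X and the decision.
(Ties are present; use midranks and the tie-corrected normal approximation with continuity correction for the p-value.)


Step 1: Combine and sort all 16 observations; assign midranks.
sorted (value, group): (6,X), (7,Y), (8,X), (10,Y), (12,Y), (13,Y), (15,X), (17,X), (19,X), (19,Y), (22,Y), (25,X), (28,X), (29,X), (31,Y), (32,Y)
ranks: 6->1, 7->2, 8->3, 10->4, 12->5, 13->6, 15->7, 17->8, 19->9.5, 19->9.5, 22->11, 25->12, 28->13, 29->14, 31->15, 32->16
Step 2: Rank sum for X: R1 = 1 + 3 + 7 + 8 + 9.5 + 12 + 13 + 14 = 67.5.
Step 3: U_X = R1 - n1(n1+1)/2 = 67.5 - 8*9/2 = 67.5 - 36 = 31.5.
       U_Y = n1*n2 - U_X = 64 - 31.5 = 32.5.
Step 4: Ties are present, so use the tie-corrected normal approximation (with continuity correction) for the p-value.
Step 5: p-value = 1.000000; compare to alpha = 0.05. fail to reject H0.

U_X = 31.5, p = 1.000000, fail to reject H0 at alpha = 0.05.


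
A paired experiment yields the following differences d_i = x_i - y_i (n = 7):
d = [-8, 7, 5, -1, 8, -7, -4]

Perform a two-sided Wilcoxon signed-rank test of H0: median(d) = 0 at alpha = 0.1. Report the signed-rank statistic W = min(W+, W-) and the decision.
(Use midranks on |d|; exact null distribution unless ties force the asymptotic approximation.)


Step 1: Drop any zero differences (none here) and take |d_i|.
|d| = [8, 7, 5, 1, 8, 7, 4]
Step 2: Midrank |d_i| (ties get averaged ranks).
ranks: |8|->6.5, |7|->4.5, |5|->3, |1|->1, |8|->6.5, |7|->4.5, |4|->2
Step 3: Attach original signs; sum ranks with positive sign and with negative sign.
W+ = 4.5 + 3 + 6.5 = 14
W- = 6.5 + 1 + 4.5 + 2 = 14
(Check: W+ + W- = 28 should equal n(n+1)/2 = 28.)
Step 4: Test statistic W = min(W+, W-) = 14.
Step 5: Ties in |d|, so use the tie-corrected normal approximation.
        E[W] = n(n+1)/4 = 7*8/4 = 14.
        Tie groups: |d|=7 (t=2), |d|=8 (t=2); sum(t^3 - t) = 12.
        Var[W] = n(n+1)(2n+1)/24 - sum(t^3-t)/48 = 840/24 - 12/48 = 34.75.
        z = (W - E[W]) / sqrt(Var[W]) = (14 - 14) / 5.8949 = 0.0000.
        Two-sided p = 2*Phi(z) = 1.000000.
Step 6: alpha = 0.1. fail to reject H0.

W+ = 14, W- = 14, W = min = 14, p = 1.000000, fail to reject H0.


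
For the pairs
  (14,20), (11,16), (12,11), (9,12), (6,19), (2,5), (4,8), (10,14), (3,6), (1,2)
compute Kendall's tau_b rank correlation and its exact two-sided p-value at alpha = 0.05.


Step 1: Enumerate the 45 unordered pairs (i,j) with i<j and classify each by sign(x_j-x_i) * sign(y_j-y_i).
  (1,2):dx=-3,dy=-4->C; (1,3):dx=-2,dy=-9->C; (1,4):dx=-5,dy=-8->C; (1,5):dx=-8,dy=-1->C
  (1,6):dx=-12,dy=-15->C; (1,7):dx=-10,dy=-12->C; (1,8):dx=-4,dy=-6->C; (1,9):dx=-11,dy=-14->C
  (1,10):dx=-13,dy=-18->C; (2,3):dx=+1,dy=-5->D; (2,4):dx=-2,dy=-4->C; (2,5):dx=-5,dy=+3->D
  (2,6):dx=-9,dy=-11->C; (2,7):dx=-7,dy=-8->C; (2,8):dx=-1,dy=-2->C; (2,9):dx=-8,dy=-10->C
  (2,10):dx=-10,dy=-14->C; (3,4):dx=-3,dy=+1->D; (3,5):dx=-6,dy=+8->D; (3,6):dx=-10,dy=-6->C
  (3,7):dx=-8,dy=-3->C; (3,8):dx=-2,dy=+3->D; (3,9):dx=-9,dy=-5->C; (3,10):dx=-11,dy=-9->C
  (4,5):dx=-3,dy=+7->D; (4,6):dx=-7,dy=-7->C; (4,7):dx=-5,dy=-4->C; (4,8):dx=+1,dy=+2->C
  (4,9):dx=-6,dy=-6->C; (4,10):dx=-8,dy=-10->C; (5,6):dx=-4,dy=-14->C; (5,7):dx=-2,dy=-11->C
  (5,8):dx=+4,dy=-5->D; (5,9):dx=-3,dy=-13->C; (5,10):dx=-5,dy=-17->C; (6,7):dx=+2,dy=+3->C
  (6,8):dx=+8,dy=+9->C; (6,9):dx=+1,dy=+1->C; (6,10):dx=-1,dy=-3->C; (7,8):dx=+6,dy=+6->C
  (7,9):dx=-1,dy=-2->C; (7,10):dx=-3,dy=-6->C; (8,9):dx=-7,dy=-8->C; (8,10):dx=-9,dy=-12->C
  (9,10):dx=-2,dy=-4->C
Step 2: C = 38, D = 7, total pairs = 45.
Step 3: tau = (C - D)/(n(n-1)/2) = (38 - 7)/45 = 0.688889.
Step 4: Exact two-sided p-value (enumerate n! = 3628800 permutations of y under H0): p = 0.004687.
Step 5: alpha = 0.05. reject H0.

tau_b = 0.6889 (C=38, D=7), p = 0.004687, reject H0.


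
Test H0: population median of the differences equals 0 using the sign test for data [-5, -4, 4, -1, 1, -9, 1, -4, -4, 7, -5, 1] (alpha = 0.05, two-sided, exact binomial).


Step 1: Discard zero differences. Original n = 12; n_eff = number of nonzero differences = 12.
Nonzero differences (with sign): -5, -4, +4, -1, +1, -9, +1, -4, -4, +7, -5, +1
Step 2: Count signs: positive = 5, negative = 7.
Step 3: Under H0: P(positive) = 0.5, so the number of positives S ~ Bin(12, 0.5).
Step 4: Two-sided exact p-value = sum of Bin(12,0.5) probabilities at or below the observed probability = 0.774414.
Step 5: alpha = 0.05. fail to reject H0.

n_eff = 12, pos = 5, neg = 7, p = 0.774414, fail to reject H0.
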